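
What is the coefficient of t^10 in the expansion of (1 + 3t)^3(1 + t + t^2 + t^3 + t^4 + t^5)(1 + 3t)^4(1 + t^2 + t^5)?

37660

(1 + 3t)^3 has coefficients 1,9,27,27 for degrees 0…3.
(1 + t + t^2 + t^3 + t^4 + t^5) has coefficients 1,1,1,1,1,1,0,0,0,0,0 for degrees 0…10.
Multiplying by (1 + 3t)^4 gives running coefficients 1,13,67,175,256,256,255,243,189,81,0 for degrees 0…10.
Finally multiplying by (1 + t^2 + t^5), the product of all factors after the first has coefficients 1,13,68,188,323,432,524,566,619,580,445 for degrees 0…10.
[t^10] = 1·445 + 9·580 + 27·619 + 27·566 = 37660.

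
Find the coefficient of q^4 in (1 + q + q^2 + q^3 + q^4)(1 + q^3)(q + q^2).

(1 + q + q^2 + q^3 + q^4) has coefficients 1,1,1,1,1 for degrees 0…4.
(1 + q^3) has coefficients 1,0,0,1,0 for degrees 0…4.
Finally multiplying by (q + q^2), the product of all factors after the first has coefficients 0,1,1,0,1 for degrees 0…4.
[q^4] = 1·1 + 1·0 + 1·1 + 1·1 + 1·0 = 3.

3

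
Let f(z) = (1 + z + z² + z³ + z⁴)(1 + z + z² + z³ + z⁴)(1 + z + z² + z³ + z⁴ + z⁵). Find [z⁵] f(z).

19

(1 + z + z² + z³ + z⁴) has coefficients 1,1,1,1,1 for degrees 0…4.
(1 + z + z² + z³ + z⁴) has coefficients 1,1,1,1,1,0 for degrees 0…5.
Finally multiplying by (1 + z + z² + z³ + z⁴ + z⁵), the product of all factors after the first has coefficients 1,2,3,4,5,5 for degrees 0…5.
[z⁵] = 1·5 + 1·5 + 1·4 + 1·3 + 1·2 = 19.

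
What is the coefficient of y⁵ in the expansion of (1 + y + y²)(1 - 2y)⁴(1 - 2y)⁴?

-1120

(1 + y + y²) has coefficients 1,1,1 for degrees 0…2.
(1 - 2y)⁴ has coefficients 1,-8,24,-32,16,0 for degrees 0…5.
Finally multiplying by (1 - 2y)⁴, the product of all factors after the first has coefficients 1,-16,112,-448,1120,-1792 for degrees 0…5.
[y⁵] = 1·(-1792) + 1·1120 + 1·(-448) = -1120.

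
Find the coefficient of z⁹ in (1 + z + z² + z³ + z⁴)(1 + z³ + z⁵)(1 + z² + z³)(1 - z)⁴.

2

(1 + z + z² + z³ + z⁴) has coefficients 1,1,1,1,1 for degrees 0…4.
(1 + z³ + z⁵) has coefficients 1,0,0,1,0,1,0,0,0,0 for degrees 0…9.
Multiplying by (1 + z² + z³) gives running coefficients 1,0,1,2,0,2,1,1,1,0 for degrees 0…9.
Finally multiplying by (1 - z)⁴, the product of all factors after the first has coefficients 1,-4,7,-6,-1,10,-14,11,-5,0 for degrees 0…9.
[z⁹] = 1·0 + 1·(-5) + 1·11 + 1·(-14) + 1·10 = 2.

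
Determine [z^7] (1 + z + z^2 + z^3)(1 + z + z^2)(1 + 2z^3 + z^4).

7

(1 + z + z^2 + z^3) has coefficients 1,1,1,1 for degrees 0…3.
(1 + z + z^2) has coefficients 1,1,1,0,0,0,0,0 for degrees 0…7.
Finally multiplying by (1 + 2z^3 + z^4), the product of all factors after the first has coefficients 1,1,1,2,3,3,1,0 for degrees 0…7.
[z^7] = 1·0 + 1·1 + 1·3 + 1·3 = 7.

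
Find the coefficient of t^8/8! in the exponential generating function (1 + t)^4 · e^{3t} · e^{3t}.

38942208

The EGF product rule gives c_8 = Σ_{k_1+k_2+k_3=8} C(8; k_1,k_2,k_3) · ∏ g_i(k_i), where (1+t)^4 gives the falling factorial (4)_k; e^{3t} gives (3)^k; e^{3t} gives (3)^k.
g_1(k) for k = 0…8: 1, 4, 12, 24, 24, 0, 0, 0, 0.
g_2(k) for k = 0…8: 1, 3, 9, 27, 81, 243, 729, 2187, 6561.
g_3(k) for k = 0…8: 1, 3, 9, 27, 81, 243, 729, 2187, 6561.
First combine the last two factors: h(k) = Σ_j C(k,j)·g_2(j)·g_3(k−j) for k = 0…8: 1, 6, 36, 216, 1296, 7776, 46656, 279936, 1679616.
c_8 = Σ_k C(8,k)·g_1(k)·h(8−k) = 1·1·1679616 + 8·4·279936 + 28·12·46656 + 56·24·7776 + 70·24·1296 = 1679616 + 8957952 + 15676416 + 10450944 + 2177280 = 38942208.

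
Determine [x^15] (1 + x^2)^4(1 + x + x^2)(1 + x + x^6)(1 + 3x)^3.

424

(1 + x^2)^4 has coefficients 1,0,4,0,6,0,4,0,1 for degrees 0…8.
(1 + x + x^2) has coefficients 1,1,1,0,0,0,0,0,0,0,0,0,0,0,0,0 for degrees 0…15.
Multiplying by (1 + x + x^6) gives running coefficients 1,2,2,1,0,0,1,1,1,0,0,0,0,0,0,0 for degrees 0…15.
Finally multiplying by (1 + 3x)^3, the product of all factors after the first has coefficients 1,11,47,100,117,81,28,10,37,63,54,27,0,0,0,0 for degrees 0…15.
[x^15] = 1·0 + 4·0 + 6·27 + 4·63 + 1·10 = 424.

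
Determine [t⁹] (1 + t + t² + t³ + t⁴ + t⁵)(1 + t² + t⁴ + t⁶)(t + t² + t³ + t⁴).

11

(1 + t + t² + t³ + t⁴ + t⁵) has coefficients 1,1,1,1,1,1 for degrees 0…5.
(1 + t² + t⁴ + t⁶) has coefficients 1,0,1,0,1,0,1,0,0,0 for degrees 0…9.
Finally multiplying by (t + t² + t³ + t⁴), the product of all factors after the first has coefficients 0,1,1,2,2,2,2,2,2,1 for degrees 0…9.
[t⁹] = 1·1 + 1·2 + 1·2 + 1·2 + 1·2 + 1·2 = 11.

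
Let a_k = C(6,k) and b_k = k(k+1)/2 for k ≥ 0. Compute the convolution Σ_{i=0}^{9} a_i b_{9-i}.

1392

The convolution is the t^9 coefficient of A(t)B(t).
Σ = 1·45 + 6·36 + 15·28 + 20·21 + 15·15 + 6·10 + 1·6 + 0·3 + 0·1 + 0·0 = 1392.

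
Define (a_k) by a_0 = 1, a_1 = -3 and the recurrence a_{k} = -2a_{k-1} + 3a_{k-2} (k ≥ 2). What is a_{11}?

The ordinary generating function has denominator 1 + 2z - 3z^2.
Iterating the recurrence: a_0,…,a_{11} = 1, -3, 9, -27, 81, -243, 729, -2187, 6561, -19683, 59049, -177147.

-177147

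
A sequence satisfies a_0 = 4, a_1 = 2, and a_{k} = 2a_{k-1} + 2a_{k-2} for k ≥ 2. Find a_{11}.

The ordinary generating function has denominator 1 - 2t - 2t^2.
Iterating the recurrence: a_0,…,a_{11} = 4, 2, 12, 28, 80, 216, 592, 1616, 4416, 12064, 32960, 90048.

90048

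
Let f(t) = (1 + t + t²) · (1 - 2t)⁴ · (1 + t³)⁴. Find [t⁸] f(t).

(1 + t + t²) has coefficients 1,1,1 for degrees 0…2.
(1 - 2t)⁴ has coefficients 1,-8,24,-32,16,0,0,0,0 for degrees 0…8.
Finally multiplying by (1 + t³)⁴, the product of all factors after the first has coefficients 1,-8,24,-28,-16,96,-122,16,144 for degrees 0…8.
[t⁸] = 1·144 + 1·16 + 1·(-122) = 38.

38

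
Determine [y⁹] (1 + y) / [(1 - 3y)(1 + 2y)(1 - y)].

23551

The denominator gives the recurrence a_n = 2a_(n−1) + 5a_(n−2) − 6a_(n−3) for n ≥ 3; the numerator fixes a_0 = 1, a_1 = 3, a_2 = 11.
Iterating: 1, 3, 11, 31, 99, 287, 883, 2607, 7907, 23551, so a_9 = 23551.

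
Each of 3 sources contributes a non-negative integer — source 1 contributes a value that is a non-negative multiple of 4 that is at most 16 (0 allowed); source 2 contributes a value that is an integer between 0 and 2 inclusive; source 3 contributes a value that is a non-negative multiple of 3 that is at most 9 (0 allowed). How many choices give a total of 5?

The generating function for the choices is (1 + x^4 + x^8 + x^12 + x^16)·(1 + x + x^2)·(1 + x^3 + x^6 + x^9); the count is [x^5].
(1 + x^4 + x^8 + x^12 + x^16) has coefficients 1,0,0,0,1,0 for degrees 0…5.
(1 + x + x^2) has coefficients 1,1,1,0,0,0 for degrees 0…5.
Finally multiplying by (1 + x^3 + x^6 + x^9), the product of all factors after the first has coefficients 1,1,1,1,1,1 for degrees 0…5.
[x^5] = 1·1 + 1·1 = 2.

2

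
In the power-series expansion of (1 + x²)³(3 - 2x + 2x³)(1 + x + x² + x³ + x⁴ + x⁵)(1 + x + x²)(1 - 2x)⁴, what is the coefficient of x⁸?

64

(1 + x²)³ has coefficients 1,0,3,0,3,0,1 for degrees 0…6.
(3 - 2x + 2x³) has coefficients 3,-2,0,2,0,0,0,0,0 for degrees 0…8.
Multiplying by (1 + x + x² + x³ + x⁴ + x⁵) gives running coefficients 3,1,1,3,3,3,0,2,2 for degrees 0…8.
Multiplying by (1 + x + x²) gives running coefficients 3,4,5,5,7,9,6,5,4 for degrees 0…8.
Finally multiplying by (1 - 2x)⁴, the product of all factors after the first has coefficients 3,-20,45,-35,7,-23,22,29,-68 for degrees 0…8.
[x⁸] = 1·(-68) + 3·22 + 3·7 + 1·45 = 64.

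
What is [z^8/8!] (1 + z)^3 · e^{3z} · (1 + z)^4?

13808097

The EGF product rule gives c_8 = Σ_{k_1+k_2+k_3=8} C(8; k_1,k_2,k_3) · ∏ g_i(k_i), where (1+z)^3 gives the falling factorial (3)_k; e^{3z} gives (3)^k; (1+z)^4 gives the falling factorial (4)_k.
g_1(k) for k = 0…8: 1, 3, 6, 6, 0, 0, 0, 0, 0.
g_2(k) for k = 0…8: 1, 3, 9, 27, 81, 243, 729, 2187, 6561.
g_3(k) for k = 0…8: 1, 4, 12, 24, 24, 0, 0, 0, 0.
First combine the last two factors: h(k) = Σ_j C(k,j)·g_2(j)·g_3(k−j) for k = 0…8: 1, 7, 45, 267, 1473, 7623, 37341, 174555, 784161.
c_8 = Σ_k C(8,k)·g_1(k)·h(8−k) = 1·1·784161 + 8·3·174555 + 28·6·37341 + 56·6·7623 = 784161 + 4189320 + 6273288 + 2561328 = 13808097.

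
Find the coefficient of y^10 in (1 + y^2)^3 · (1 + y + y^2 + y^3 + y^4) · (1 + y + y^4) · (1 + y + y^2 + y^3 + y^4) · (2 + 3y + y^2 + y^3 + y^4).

(1 + y^2)^3 has coefficients 1,0,3,0,3,0,1 for degrees 0…6.
(1 + y + y^2 + y^3 + y^4) has coefficients 1,1,1,1,1,0,0,0,0,0,0 for degrees 0…10.
Multiplying by (1 + y + y^4) gives running coefficients 1,2,2,2,3,2,1,1,1,0,0 for degrees 0…10.
Multiplying by (1 + y + y^2 + y^3 + y^4) gives running coefficients 1,3,5,7,10,11,10,9,8,5,3 for degrees 0…10.
Finally multiplying by (2 + 3y + y^2 + y^3 + y^4), the product of all factors after the first has coefficients 2,9,20,33,50,67,75,76,74,64,48 for degrees 0…10.
[y^10] = 1·48 + 3·74 + 3·75 + 1·50 = 545.

545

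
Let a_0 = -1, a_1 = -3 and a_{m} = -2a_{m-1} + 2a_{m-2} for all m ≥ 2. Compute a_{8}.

2032

The ordinary generating function has denominator 1 + 2x - 2x^2.
Iterating the recurrence: a_0,…,a_{8} = -1, -3, 4, -14, 36, -100, 272, -744, 2032.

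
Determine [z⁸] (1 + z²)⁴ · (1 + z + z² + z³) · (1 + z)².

35

(1 + z²)⁴ has coefficients 1,0,4,0,6,0,4,0,1 for degrees 0…8.
(1 + z + z² + z³) has coefficients 1,1,1,1,0,0,0,0,0 for degrees 0…8.
Finally multiplying by (1 + z)², the product of all factors after the first has coefficients 1,3,4,4,3,1,0,0,0 for degrees 0…8.
[z⁸] = 1·0 + 4·0 + 6·3 + 4·4 + 1·1 = 35.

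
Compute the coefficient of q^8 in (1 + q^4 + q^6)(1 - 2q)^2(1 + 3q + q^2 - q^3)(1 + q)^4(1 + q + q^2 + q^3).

66

(1 + q^4 + q^6) has coefficients 1,0,0,0,1,0,1 for degrees 0…6.
(1 - 2q)^2 has coefficients 1,-4,4,0,0,0,0,0,0 for degrees 0…8.
Multiplying by (1 + 3q + q^2 - q^3) gives running coefficients 1,-1,-7,7,8,-4,0,0,0 for degrees 0…8.
Multiplying by (1 + q)^4 gives running coefficients 1,3,-5,-23,-9,41,53,15,-8 for degrees 0…8.
Finally multiplying by (1 + q + q^2 + q^3), the product of all factors after the first has coefficients 1,4,-1,-24,-34,4,62,100,101 for degrees 0…8.
[q^8] = 1·101 + 1·(-34) + 1·(-1) = 66.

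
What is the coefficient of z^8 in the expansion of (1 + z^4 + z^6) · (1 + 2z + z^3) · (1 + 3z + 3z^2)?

(1 + z^4 + z^6) has coefficients 1,0,0,0,1,0,1 for degrees 0…6.
(1 + 2z + z^3) has coefficients 1,2,0,1,0,0,0,0,0 for degrees 0…8.
Finally multiplying by (1 + 3z + 3z^2), the product of all factors after the first has coefficients 1,5,9,7,3,3,0,0,0 for degrees 0…8.
[z^8] = 1·0 + 1·3 + 1·9 = 12.

12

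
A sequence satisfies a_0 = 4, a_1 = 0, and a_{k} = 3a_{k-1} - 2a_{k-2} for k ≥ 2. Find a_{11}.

The ordinary generating function has denominator 1 - 3y + 2y^2.
Iterating the recurrence: a_0,…,a_{11} = 4, 0, -8, -24, -56, -120, -248, -504, -1016, -2040, -4088, -8184.

-8184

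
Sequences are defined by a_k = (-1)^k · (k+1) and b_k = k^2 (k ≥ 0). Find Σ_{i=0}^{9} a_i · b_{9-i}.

25

The convolution is the x^9 coefficient of A(x)B(x).
Σ = 1·81 − 2·64 + 3·49 − 4·36 + 5·25 − 6·16 + 7·9 − 8·4 + 9·1 − 10·0 = 25.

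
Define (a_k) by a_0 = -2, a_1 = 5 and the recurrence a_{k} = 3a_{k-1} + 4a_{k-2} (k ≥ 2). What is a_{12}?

The ordinary generating function has denominator 1 - 3x - 4x^2.
Iterating the recurrence: a_0,…,a_{12} = -2, 5, 7, 41, 151, 617, 2455, 9833, 39319, 157289, 629143, 2516585, 10066327.

10066327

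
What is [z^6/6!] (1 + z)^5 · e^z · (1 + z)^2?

37633

The EGF product rule gives c_6 = Σ_{k_1+k_2+k_3=6} C(6; k_1,k_2,k_3) · ∏ g_i(k_i), where (1+z)^5 gives the falling factorial (5)_k; e^z gives (1)^k; (1+z)^2 gives the falling factorial (2)_k.
g_1(k) for k = 0…6: 1, 5, 20, 60, 120, 120, 0.
g_2(k) for k = 0…6: 1, 1, 1, 1, 1, 1, 1.
g_3(k) for k = 0…6: 1, 2, 2, 0, 0, 0, 0.
First combine the last two factors: h(k) = Σ_j C(k,j)·g_2(j)·g_3(k−j) for k = 0…6: 1, 3, 7, 13, 21, 31, 43.
c_6 = Σ_k C(6,k)·g_1(k)·h(6−k) = 1·1·43 + 6·5·31 + 15·20·21 + 20·60·13 + 15·120·7 + 6·120·3 = 43 + 930 + 6300 + 15600 + 12600 + 2160 = 37633.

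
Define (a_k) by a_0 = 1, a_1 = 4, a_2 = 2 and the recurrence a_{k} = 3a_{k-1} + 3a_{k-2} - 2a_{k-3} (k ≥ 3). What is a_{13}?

5869378

The ordinary generating function has denominator 1 - 3q - 3q^2 + 2q^3.
Iterating the recurrence: a_0,…,a_{13} = 1, 4, 2, 16, 46, 182, 652, 2410, 8822, 32392, 118822, 435998, 1599676, 5869378.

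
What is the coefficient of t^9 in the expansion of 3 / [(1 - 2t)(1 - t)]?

The denominator gives the recurrence a_n = 3a_(n−1) − 2a_(n−2) for n ≥ 2; the numerator fixes a_0 = 3, a_1 = 9.
Iterating: 3, 9, 21, 45, 93, 189, 381, 765, 1533, 3069, so a_9 = 3069.

3069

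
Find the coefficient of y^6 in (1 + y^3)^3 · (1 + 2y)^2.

3

(1 + y^3)^3 has coefficients 1,0,0,3,0,0,3 for degrees 0…6.
(1 + 2y)^2 has coefficients 1,4,4,0,0,0,0 for degrees 0…6.
[y^6] = 1·0 + 3·0 + 3·1 = 3.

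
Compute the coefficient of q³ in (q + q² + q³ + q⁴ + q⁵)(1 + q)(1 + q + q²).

(q + q² + q³ + q⁴ + q⁵) has coefficients 0,1,1,1 for degrees 0…3.
(1 + q) has coefficients 1,1,0,0 for degrees 0…3.
Finally multiplying by (1 + q + q²), the product of all factors after the first has coefficients 1,2,2,1 for degrees 0…3.
[q³] = 1·2 + 1·2 + 1·1 = 5.

5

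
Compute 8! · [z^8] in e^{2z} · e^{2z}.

65536

The EGF product rule gives c_8 = Σ_{k_1+k_2=8} C(8; k_1,k_2) · ∏ g_i(k_i), where e^{2z} gives (2)^k; e^{2z} gives (2)^k.
g_1(k) for k = 0…8: 1, 2, 4, 8, 16, 32, 64, 128, 256.
g_2(k) for k = 0…8: 1, 2, 4, 8, 16, 32, 64, 128, 256.
c_8 = Σ_k C(8,k)·g_1(k)·g_2(8−k) = 1·1·256 + 8·2·128 + 28·4·64 + 56·8·32 + 70·16·16 + 56·32·8 + 28·64·4 + 8·128·2 + 1·256·1 = 256 + 2048 + 7168 + 14336 + 17920 + 14336 + 7168 + 2048 + 256 = 65536.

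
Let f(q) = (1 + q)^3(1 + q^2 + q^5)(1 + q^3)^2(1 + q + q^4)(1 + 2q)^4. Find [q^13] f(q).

(1 + q)^3 has coefficients 1,3,3,1 for degrees 0…3.
(1 + q^2 + q^5) has coefficients 1,0,1,0,0,1,0,0,0,0,0,0,0,0 for degrees 0…13.
Multiplying by (1 + q^3)^2 gives running coefficients 1,0,1,2,0,3,1,0,3,0,0,1,0,0 for degrees 0…13.
Multiplying by (1 + q + q^4) gives running coefficients 1,1,1,3,3,3,5,3,3,6,1,1,4,0 for degrees 0…13.
Finally multiplying by (1 + 2q)^4, the product of all factors after the first has coefficients 1,9,33,67,99,147,213,259,291,310,297,297,276,184 for degrees 0…13.
[q^13] = 1·184 + 3·276 + 3·297 + 1·297 = 2200.

2200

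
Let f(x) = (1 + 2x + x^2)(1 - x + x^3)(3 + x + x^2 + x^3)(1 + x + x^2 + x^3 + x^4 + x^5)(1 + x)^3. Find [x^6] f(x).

(1 + 2x + x^2) has coefficients 1,2,1 for degrees 0…2.
(1 - x + x^3) has coefficients 1,-1,0,1,0,0,0 for degrees 0…6.
Multiplying by (3 + x + x^2 + x^3) gives running coefficients 3,-2,0,3,0,1,1 for degrees 0…6.
Multiplying by (1 + x + x^2 + x^3 + x^4 + x^5) gives running coefficients 3,1,1,4,4,5,3 for degrees 0…6.
Finally multiplying by (1 + x)^3, the product of all factors after the first has coefficients 3,10,13,13,20,30,34 for degrees 0…6.
[x^6] = 1·34 + 2·30 + 1·20 = 114.

114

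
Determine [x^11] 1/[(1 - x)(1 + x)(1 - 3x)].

199290

The denominator gives the recurrence a_n = 3a_(n−1) + a_(n−2) − 3a_(n−3) for n ≥ 3; the numerator fixes a_0 = 1, a_1 = 3, a_2 = 10.
Iterating: 1, 3, 10, 30, 91, 273, 820, 2460, 7381, 22143, 66430, 199290, so a_11 = 199290.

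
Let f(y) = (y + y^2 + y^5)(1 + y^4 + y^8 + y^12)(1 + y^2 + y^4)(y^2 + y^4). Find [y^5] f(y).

2

(y + y^2 + y^5) has coefficients 0,1,1,0,0,1 for degrees 0…5.
(1 + y^4 + y^8 + y^12) has coefficients 1,0,0,0,1,0 for degrees 0…5.
Multiplying by (1 + y^2 + y^4) gives running coefficients 1,0,1,0,2,0 for degrees 0…5.
Finally multiplying by (y^2 + y^4), the product of all factors after the first has coefficients 0,0,1,0,2,0 for degrees 0…5.
[y^5] = 1·2 + 1·0 + 1·0 = 2.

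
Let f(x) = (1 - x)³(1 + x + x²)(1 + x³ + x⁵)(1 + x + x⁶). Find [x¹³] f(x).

3

(1 - x)³ has coefficients 1,-3,3,-1 for degrees 0…3.
(1 + x + x²) has coefficients 1,1,1,0,0,0,0,0,0,0,0,0,0,0 for degrees 0…13.
Multiplying by (1 + x³ + x⁵) gives running coefficients 1,1,1,1,1,2,1,1,0,0,0,0,0,0 for degrees 0…13.
Finally multiplying by (1 + x + x⁶), the product of all factors after the first has coefficients 1,2,2,2,2,3,4,3,2,1,1,2,1,1 for degrees 0…13.
[x¹³] = 1·1 − 3·1 + 3·2 − 1·1 = 3.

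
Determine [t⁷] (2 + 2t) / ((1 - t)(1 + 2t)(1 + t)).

The denominator gives the recurrence a_n = −2a_(n−1) + a_(n−2) + 2a_(n−3) for n ≥ 3; the numerator fixes a_0 = 2, a_1 = -2, a_2 = 6.
Iterating: 2, -2, 6, -10, 22, -42, 86, -170, so a_7 = -170.

-170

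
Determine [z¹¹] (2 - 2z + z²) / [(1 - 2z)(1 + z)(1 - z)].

3412

Partial fractions give a closed form: a_n = (5/3)·2^n + (5/6)·(-1)^n + (-1/2)·1^n.
At n = 11: a_11 = 3412.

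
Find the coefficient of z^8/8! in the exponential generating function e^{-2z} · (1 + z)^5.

4096

The EGF product rule gives c_8 = Σ_{k_1+k_2=8} C(8; k_1,k_2) · ∏ g_i(k_i), where e^{-2z} gives (-2)^k; (1+z)^5 gives the falling factorial (5)_k.
g_1(k) for k = 0…8: 1, -2, 4, -8, 16, -32, 64, -128, 256.
g_2(k) for k = 0…8: 1, 5, 20, 60, 120, 120, 0, 0, 0.
c_8 = Σ_k C(8,k)·g_1(k)·g_2(8−k) = 56·(-8)·120 + 70·16·120 + 56·(-32)·60 + 28·64·20 + 8·(-128)·5 + 1·256·1 = −53760 + 134400 − 107520 + 35840 − 5120 + 256 = 4096.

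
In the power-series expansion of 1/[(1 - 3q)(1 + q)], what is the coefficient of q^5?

182

Partial fractions give a closed form: a_n = (3/4)·3^n + (1/4)·(-1)^n.
At n = 5: a_5 = 182.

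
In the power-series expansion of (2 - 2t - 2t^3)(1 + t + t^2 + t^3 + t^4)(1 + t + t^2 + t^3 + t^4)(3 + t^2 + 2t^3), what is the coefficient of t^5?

(2 - 2t - 2t^3) has coefficients 2,-2,0,-2 for degrees 0…3.
(1 + t + t^2 + t^3 + t^4) has coefficients 1,1,1,1,1,0 for degrees 0…5.
Multiplying by (1 + t + t^2 + t^3 + t^4) gives running coefficients 1,2,3,4,5,4 for degrees 0…5.
Finally multiplying by (3 + t^2 + 2t^3), the product of all factors after the first has coefficients 3,6,10,16,22,22 for degrees 0…5.
[t^5] = 2·22 − 2·22 − 2·10 = -20.

-20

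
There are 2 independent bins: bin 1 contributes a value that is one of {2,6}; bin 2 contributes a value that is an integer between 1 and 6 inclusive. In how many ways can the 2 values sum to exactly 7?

2

The generating function for the choices is (t^2 + t^6)·(t + t^2 + t^3 + t^4 + t^5 + t^6); the count is [t^7].
(t^2 + t^6) has coefficients 0,0,1,0,0,0,1 for degrees 0…6.
(t + t^2 + t^3 + t^4 + t^5 + t^6) has coefficients 0,1,1,1,1,1,1,0 for degrees 0…7.
[t^7] = 1·1 + 1·1 = 2.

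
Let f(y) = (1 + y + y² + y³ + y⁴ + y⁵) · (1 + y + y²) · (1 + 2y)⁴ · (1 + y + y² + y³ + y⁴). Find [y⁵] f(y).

566

(1 + y + y² + y³ + y⁴ + y⁵) has coefficients 1,1,1,1,1,1 for degrees 0…5.
(1 + y + y²) has coefficients 1,1,1,0,0,0 for degrees 0…5.
Multiplying by (1 + 2y)⁴ gives running coefficients 1,9,33,64,72,48 for degrees 0…5.
Finally multiplying by (1 + y + y² + y³ + y⁴), the product of all factors after the first has coefficients 1,10,43,107,179,226 for degrees 0…5.
[y⁵] = 1·226 + 1·179 + 1·107 + 1·43 + 1·10 + 1·1 = 566.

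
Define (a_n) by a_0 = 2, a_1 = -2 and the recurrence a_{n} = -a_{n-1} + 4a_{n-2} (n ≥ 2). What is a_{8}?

The ordinary generating function has denominator 1 + t - 4t^2.
Iterating the recurrence: a_0,…,a_{8} = 2, -2, 10, -18, 58, -130, 362, -882, 2330.

2330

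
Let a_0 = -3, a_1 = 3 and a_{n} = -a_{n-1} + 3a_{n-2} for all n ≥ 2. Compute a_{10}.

-8049

The ordinary generating function has denominator 1 + y - 3y^2.
Iterating the recurrence: a_0,…,a_{10} = -3, 3, -12, 21, -57, 120, -291, 651, -1524, 3477, -8049.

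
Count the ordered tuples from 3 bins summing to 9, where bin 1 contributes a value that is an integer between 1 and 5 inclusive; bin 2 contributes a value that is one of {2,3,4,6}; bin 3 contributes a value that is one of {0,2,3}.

The generating function for the choices is (t + t² + t³ + t⁴ + t⁵)·(t² + t³ + t⁴ + t⁶)·(1 + t² + t³); the count is [t⁹].
(t + t² + t³ + t⁴ + t⁵) has coefficients 0,1,1,1,1,1 for degrees 0…5.
(t² + t³ + t⁴ + t⁶) has coefficients 0,0,1,1,1,0,1,0,0,0 for degrees 0…9.
Finally multiplying by (1 + t² + t³), the product of all factors after the first has coefficients 0,0,1,1,2,2,3,1,1,1 for degrees 0…9.
[t⁹] = 1·1 + 1·1 + 1·3 + 1·2 + 1·2 = 9.

9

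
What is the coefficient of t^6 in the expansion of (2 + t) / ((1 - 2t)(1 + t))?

107

The denominator gives the recurrence a_n = a_(n−1) + 2a_(n−2) for n ≥ 2; the numerator fixes a_0 = 2, a_1 = 3.
Iterating: 2, 3, 7, 13, 27, 53, 107, so a_6 = 107.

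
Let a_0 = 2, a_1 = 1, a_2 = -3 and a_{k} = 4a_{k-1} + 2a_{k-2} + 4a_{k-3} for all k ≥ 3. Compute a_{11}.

-529376

The ordinary generating function has denominator 1 - 4t - 2t^2 - 4t^3.
Iterating the recurrence: a_0,…,a_{11} = 2, 1, -3, -2, -10, -56, -252, -1160, -5368, -24800, -114576, -529376.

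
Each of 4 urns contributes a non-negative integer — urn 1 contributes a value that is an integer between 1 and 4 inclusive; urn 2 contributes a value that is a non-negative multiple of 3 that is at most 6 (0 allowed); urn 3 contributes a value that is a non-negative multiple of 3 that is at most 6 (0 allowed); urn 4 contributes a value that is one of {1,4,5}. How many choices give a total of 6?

The generating function for the choices is (z + z² + z³ + z⁴)·(1 + z³ + z⁶)·(1 + z³ + z⁶)·(z + z⁴ + z⁵); the count is [z⁶].
(z + z² + z³ + z⁴) has coefficients 0,1,1,1,1 for degrees 0…4.
(1 + z³ + z⁶) has coefficients 1,0,0,1,0,0,1 for degrees 0…6.
Multiplying by (1 + z³ + z⁶) gives running coefficients 1,0,0,2,0,0,3 for degrees 0…6.
Finally multiplying by (z + z⁴ + z⁵), the product of all factors after the first has coefficients 0,1,0,0,3,1,0 for degrees 0…6.
[z⁶] = 1·1 + 1·3 + 1·0 + 1·0 = 4.

4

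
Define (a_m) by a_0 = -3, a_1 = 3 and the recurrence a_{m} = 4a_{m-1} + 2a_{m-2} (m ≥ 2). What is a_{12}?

20300352

The ordinary generating function has denominator 1 - 4x - 2x^2.
Iterating the recurrence: a_0,…,a_{12} = -3, 3, 6, 30, 132, 588, 2616, 11640, 51792, 230448, 1025376, 4562400, 20300352.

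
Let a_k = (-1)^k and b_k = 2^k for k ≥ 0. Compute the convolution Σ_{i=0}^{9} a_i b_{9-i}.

This is [x^9] in the product of the two ordinary generating functions.
Σ = 1·512 − 1·256 + 1·128 − 1·64 + 1·32 − 1·16 + 1·8 − 1·4 + 1·2 − 1·1 = 341.

341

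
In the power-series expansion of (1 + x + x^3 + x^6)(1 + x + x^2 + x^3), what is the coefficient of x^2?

(1 + x + x^3 + x^6) has coefficients 1,1,0 for degrees 0…2.
(1 + x + x^2 + x^3) has coefficients 1,1,1 for degrees 0…2.
[x^2] = 1·1 + 1·1 = 2.

2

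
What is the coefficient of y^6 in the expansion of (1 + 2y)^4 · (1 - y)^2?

(1 + 2y)^4 has coefficients 1,8,24,32,16 for degrees 0…4.
(1 - y)^2 has coefficients 1,-2,1,0,0,0,0 for degrees 0…6.
[y^6] = 1·0 + 8·0 + 24·0 + 32·0 + 16·1 = 16.

16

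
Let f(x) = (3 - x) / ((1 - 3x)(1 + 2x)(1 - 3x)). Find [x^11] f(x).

The denominator gives the recurrence a_n = 4a_(n−1) + 3a_(n−2) − 18a_(n−3) for n ≥ 3; the numerator fixes a_0 = 3, a_1 = 11, a_2 = 53.
Iterating: 3, 11, 53, 191, 725, 2519, 8813, 29759, 100133, 331175, 1089437, 3548879, so a_11 = 3548879.

3548879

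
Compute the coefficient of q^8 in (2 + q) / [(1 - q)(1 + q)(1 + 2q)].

Partial fractions give a closed form: a_n = (1/2)·1^n + (-1/2)·(-1)^n + (2)·(-2)^n.
At n = 8: a_8 = 512.

512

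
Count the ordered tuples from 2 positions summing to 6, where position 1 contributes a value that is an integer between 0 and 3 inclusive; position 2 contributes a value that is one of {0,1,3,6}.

The generating function for the choices is (1 + z + z^2 + z^3)·(1 + z + z^3 + z^6); the count is [z^6].
(1 + z + z^2 + z^3) has coefficients 1,1,1,1 for degrees 0…3.
(1 + z + z^3 + z^6) has coefficients 1,1,0,1,0,0,1 for degrees 0…6.
[z^6] = 1·1 + 1·0 + 1·0 + 1·1 = 2.

2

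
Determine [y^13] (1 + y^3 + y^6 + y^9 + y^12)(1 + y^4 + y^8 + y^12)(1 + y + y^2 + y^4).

5

(1 + y^3 + y^6 + y^9 + y^12) has coefficients 1,0,0,1,0,0,1,0,0,1,0,0,1 for degrees 0…12.
(1 + y^4 + y^8 + y^12) has coefficients 1,0,0,0,1,0,0,0,1,0,0,0,1,0 for degrees 0…13.
Finally multiplying by (1 + y + y^2 + y^4), the product of all factors after the first has coefficients 1,1,1,0,2,1,1,0,2,1,1,0,2,1 for degrees 0…13.
[y^13] = 1·1 + 1·1 + 1·0 + 1·2 + 1·1 = 5.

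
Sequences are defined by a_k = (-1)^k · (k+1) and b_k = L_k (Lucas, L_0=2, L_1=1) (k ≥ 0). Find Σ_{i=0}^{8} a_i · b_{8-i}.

Write out a_i and b_{8-i} for i = 0,…,8 and sum the products.
Σ = 1·47 − 2·29 + 3·18 − 4·11 + 5·7 − 6·4 + 7·3 − 8·1 + 9·2 = 41.

41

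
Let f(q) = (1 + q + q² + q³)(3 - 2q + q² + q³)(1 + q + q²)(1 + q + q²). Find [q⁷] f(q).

(1 + q + q² + q³) has coefficients 1,1,1,1 for degrees 0…3.
(3 - 2q + q² + q³) has coefficients 3,-2,1,1,0,0,0,0 for degrees 0…7.
Multiplying by (1 + q + q²) gives running coefficients 3,1,2,0,2,1,0,0 for degrees 0…7.
Finally multiplying by (1 + q + q²), the product of all factors after the first has coefficients 3,4,6,3,4,3,3,1 for degrees 0…7.
[q⁷] = 1·1 + 1·3 + 1·3 + 1·4 = 11.

11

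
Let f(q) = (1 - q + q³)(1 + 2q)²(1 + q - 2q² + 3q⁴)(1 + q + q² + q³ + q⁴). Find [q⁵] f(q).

(1 - q + q³) has coefficients 1,-1,0,1 for degrees 0…3.
(1 + 2q)² has coefficients 1,4,4,0,0,0 for degrees 0…5.
Multiplying by (1 + q - 2q² + 3q⁴) gives running coefficients 1,5,6,-4,-5,12 for degrees 0…5.
Finally multiplying by (1 + q + q² + q³ + q⁴), the product of all factors after the first has coefficients 1,6,12,8,3,14 for degrees 0…5.
[q⁵] = 1·14 − 1·3 + 1·12 = 23.

23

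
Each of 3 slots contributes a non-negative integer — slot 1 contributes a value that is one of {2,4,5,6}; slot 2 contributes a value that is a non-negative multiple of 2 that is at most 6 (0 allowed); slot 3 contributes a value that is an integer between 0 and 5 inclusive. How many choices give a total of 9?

The generating function for the choices is (x² + x⁴ + x⁵ + x⁶)·(1 + x² + x⁴ + x⁶)·(1 + x + x² + x³ + x⁴ + x⁵); the count is [x⁹].
(x² + x⁴ + x⁵ + x⁶) has coefficients 0,0,1,0,1,1,1 for degrees 0…6.
(1 + x² + x⁴ + x⁶) has coefficients 1,0,1,0,1,0,1,0,0,0 for degrees 0…9.
Finally multiplying by (1 + x + x² + x³ + x⁴ + x⁵), the product of all factors after the first has coefficients 1,1,2,2,3,3,3,3,2,2 for degrees 0…9.
[x⁹] = 1·3 + 1·3 + 1·3 + 1·2 = 11.

11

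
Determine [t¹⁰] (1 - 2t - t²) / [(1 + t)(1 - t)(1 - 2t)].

Partial fractions give a closed form: a_n = (1/3)·(-1)^n + (1)·1^n + (-1/3)·2^n.
At n = 10: a_10 = -340.

-340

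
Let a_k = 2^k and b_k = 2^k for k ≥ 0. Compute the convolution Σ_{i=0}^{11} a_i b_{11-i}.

This is [x^11] in the product of the two ordinary generating functions.
Σ = 1·2048 + 2·1024 + 4·512 + 8·256 + 16·128 + 32·64 + 64·32 + 128·16 + 256·8 + 512·4 + 1024·2 + 2048·1 = 24576.

24576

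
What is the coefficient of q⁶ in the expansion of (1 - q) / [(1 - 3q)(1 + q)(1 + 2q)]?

295

Partial fractions give a closed form: a_n = (3/10)·3^n + (-1/2)·(-1)^n + (6/5)·(-2)^n.
At n = 6: a_6 = 295.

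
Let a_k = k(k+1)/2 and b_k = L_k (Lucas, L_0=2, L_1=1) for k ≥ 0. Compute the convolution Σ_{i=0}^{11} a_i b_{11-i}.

Write out a_i and b_{11-i} for i = 0,…,11 and sum the products.
Σ = 0·199 + 1·123 + 3·76 + 6·47 + 10·29 + 15·18 + 21·11 + 28·7 + 36·4 + 45·3 + 55·1 + 66·2 = 2086.

2086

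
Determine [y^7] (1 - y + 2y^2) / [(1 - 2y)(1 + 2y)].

The denominator gives the recurrence a_n = 4a_(n−2) for n ≥ 3; the numerator fixes a_0 = 1, a_1 = -1, a_2 = 6.
Iterating: 1, -1, 6, -4, 24, -16, 96, -64, so a_7 = -64.

-64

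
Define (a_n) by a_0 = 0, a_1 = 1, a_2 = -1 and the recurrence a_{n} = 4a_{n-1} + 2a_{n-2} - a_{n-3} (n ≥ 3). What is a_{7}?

The ordinary generating function has denominator 1 - 4z - 2z^2 + z^3.
Iterating the recurrence: a_0,…,a_{7} = 0, 1, -1, -2, -11, -47, -208, -915.

-915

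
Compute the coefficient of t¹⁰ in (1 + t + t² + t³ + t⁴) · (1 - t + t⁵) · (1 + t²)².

(1 + t + t² + t³ + t⁴) has coefficients 1,1,1,1,1 for degrees 0…4.
(1 - t + t⁵) has coefficients 1,-1,0,0,0,1,0,0,0,0,0 for degrees 0…10.
Finally multiplying by (1 + t²)², the product of all factors after the first has coefficients 1,-1,2,-2,1,0,0,2,0,1,0 for degrees 0…10.
[t¹⁰] = 1·0 + 1·1 + 1·0 + 1·2 + 1·0 = 3.

3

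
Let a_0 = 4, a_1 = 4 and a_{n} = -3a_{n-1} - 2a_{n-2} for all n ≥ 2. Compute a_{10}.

The ordinary generating function has denominator 1 + 3q + 2q^2.
Iterating the recurrence: a_0,…,a_{10} = 4, 4, -20, 52, -116, 244, -500, 1012, -2036, 4084, -8180.

-8180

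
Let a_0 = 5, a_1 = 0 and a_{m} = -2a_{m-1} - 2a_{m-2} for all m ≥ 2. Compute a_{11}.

The ordinary generating function has denominator 1 + 2y + 2y^2.
Iterating the recurrence: a_0,…,a_{11} = 5, 0, -10, 20, -20, 0, 40, -80, 80, 0, -160, 320.

320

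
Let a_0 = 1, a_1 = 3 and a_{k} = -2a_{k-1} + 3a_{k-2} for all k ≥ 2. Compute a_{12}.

The ordinary generating function has denominator 1 + 2q - 3q^2.
Iterating the recurrence: a_0,…,a_{12} = 1, 3, -3, 15, -39, 123, -363, 1095, -3279, 9843, -29523, 88575, -265719.

-265719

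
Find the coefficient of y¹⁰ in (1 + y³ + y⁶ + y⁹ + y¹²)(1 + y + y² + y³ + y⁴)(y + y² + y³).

5

(1 + y³ + y⁶ + y⁹ + y¹²) has coefficients 1,0,0,1,0,0,1,0,0,1,0 for degrees 0…10.
(1 + y + y² + y³ + y⁴) has coefficients 1,1,1,1,1,0,0,0,0,0,0 for degrees 0…10.
Finally multiplying by (y + y² + y³), the product of all factors after the first has coefficients 0,1,2,3,3,3,2,1,0,0,0 for degrees 0…10.
[y¹⁰] = 1·0 + 1·1 + 1·3 + 1·1 = 5.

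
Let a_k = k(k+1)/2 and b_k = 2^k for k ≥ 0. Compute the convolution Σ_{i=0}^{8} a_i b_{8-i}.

The convolution is the t^8 coefficient of A(t)B(t).
Σ = 0·256 + 1·128 + 3·64 + 6·32 + 10·16 + 15·8 + 21·4 + 28·2 + 36·1 = 968.

968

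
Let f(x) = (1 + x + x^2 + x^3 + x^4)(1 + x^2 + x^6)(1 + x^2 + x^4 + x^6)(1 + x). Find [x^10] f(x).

(1 + x + x^2 + x^3 + x^4) has coefficients 1,1,1,1,1 for degrees 0…4.
(1 + x^2 + x^6) has coefficients 1,0,1,0,0,0,1,0,0,0,0 for degrees 0…10.
Multiplying by (1 + x^2 + x^4 + x^6) gives running coefficients 1,0,2,0,2,0,3,0,2,0,1 for degrees 0…10.
Finally multiplying by (1 + x), the product of all factors after the first has coefficients 1,1,2,2,2,2,3,3,2,2,1 for degrees 0…10.
[x^10] = 1·1 + 1·2 + 1·2 + 1·3 + 1·3 = 11.

11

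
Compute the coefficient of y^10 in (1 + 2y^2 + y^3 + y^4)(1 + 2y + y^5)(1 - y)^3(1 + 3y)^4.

73

(1 + 2y^2 + y^3 + y^4) has coefficients 1,0,2,1,1 for degrees 0…4.
(1 + 2y + y^5) has coefficients 1,2,0,0,0,1,0,0,0,0,0 for degrees 0…10.
Multiplying by (1 - y)^3 gives running coefficients 1,-1,-3,5,-2,1,-3,3,-1,0,0 for degrees 0…10.
Finally multiplying by (1 + 3y)^4, the product of all factors after the first has coefficients 1,11,39,23,-131,-158,198,210,-181,-93,27 for degrees 0…10.
[y^10] = 1·27 + 2·(-181) + 1·210 + 1·198 = 73.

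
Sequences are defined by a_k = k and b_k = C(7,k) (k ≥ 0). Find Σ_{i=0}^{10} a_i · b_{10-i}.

832

The convolution is the x^10 coefficient of A(x)B(x).
Σ = 0·0 + 1·0 + 2·0 + 3·1 + 4·7 + 5·21 + 6·35 + 7·35 + 8·21 + 9·7 + 10·1 = 832.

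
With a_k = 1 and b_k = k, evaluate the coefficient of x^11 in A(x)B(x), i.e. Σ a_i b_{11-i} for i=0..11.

66

This is [x^11] in the product of the two ordinary generating functions.
Σ = 1·11 + 1·10 + 1·9 + 1·8 + 1·7 + 1·6 + 1·5 + 1·4 + 1·3 + 1·2 + 1·1 + 1·0 = 66.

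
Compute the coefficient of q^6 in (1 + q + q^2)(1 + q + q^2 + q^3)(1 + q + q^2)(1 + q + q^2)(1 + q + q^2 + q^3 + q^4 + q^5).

(1 + q + q^2) has coefficients 1,1,1 for degrees 0…2.
(1 + q + q^2 + q^3) has coefficients 1,1,1,1,0,0,0 for degrees 0…6.
Multiplying by (1 + q + q^2) gives running coefficients 1,2,3,3,2,1,0 for degrees 0…6.
Multiplying by (1 + q + q^2) gives running coefficients 1,3,6,8,8,6,3 for degrees 0…6.
Finally multiplying by (1 + q + q^2 + q^3 + q^4 + q^5), the product of all factors after the first has coefficients 1,4,10,18,26,32,34 for degrees 0…6.
[q^6] = 1·34 + 1·32 + 1·26 = 92.

92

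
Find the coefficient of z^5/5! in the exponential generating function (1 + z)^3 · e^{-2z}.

The EGF product rule gives c_5 = Σ_{k_1+k_2=5} C(5; k_1,k_2) · ∏ g_i(k_i), where (1+z)^3 gives the falling factorial (3)_k; e^{-2z} gives (-2)^k.
g_1(k) for k = 0…5: 1, 3, 6, 6, 0, 0.
g_2(k) for k = 0…5: 1, -2, 4, -8, 16, -32.
c_5 = Σ_k C(5,k)·g_1(k)·g_2(5−k) = 1·1·(-32) + 5·3·16 + 10·6·(-8) + 10·6·4 = −32 + 240 − 480 + 240 = -32.

-32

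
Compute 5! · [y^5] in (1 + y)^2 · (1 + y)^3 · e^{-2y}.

The EGF product rule gives c_5 = Σ_{k_1+k_2+k_3=5} C(5; k_1,k_2,k_3) · ∏ g_i(k_i), where (1+y)^2 gives the falling factorial (2)_k; (1+y)^3 gives the falling factorial (3)_k; e^{-2y} gives (-2)^k.
g_1(k) for k = 0…5: 1, 2, 2, 0, 0, 0.
g_2(k) for k = 0…5: 1, 3, 6, 6, 0, 0.
g_3(k) for k = 0…5: 1, -2, 4, -8, 16, -32.
First combine the last two factors: h(k) = Σ_j C(k,j)·g_2(j)·g_3(k−j) for k = 0…5: 1, 1, -2, -2, 16, -32.
c_5 = Σ_k C(5,k)·g_1(k)·h(5−k) = 1·1·(-32) + 5·2·16 + 10·2·(-2) = −32 + 160 − 40 = 88.

88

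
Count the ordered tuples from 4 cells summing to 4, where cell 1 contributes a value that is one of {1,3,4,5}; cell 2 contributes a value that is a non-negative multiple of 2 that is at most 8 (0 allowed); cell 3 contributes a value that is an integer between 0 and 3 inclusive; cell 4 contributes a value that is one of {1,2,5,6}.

4

The generating function for the choices is (t + t³ + t⁴ + t⁵)·(1 + t² + t⁴ + t⁶ + t⁸)·(1 + t + t² + t³)·(t + t² + t⁵ + t⁶); the count is [t⁴].
(t + t³ + t⁴ + t⁵) has coefficients 0,1,0,1,1 for degrees 0…4.
(1 + t² + t⁴ + t⁶ + t⁸) has coefficients 1,0,1,0,1 for degrees 0…4.
Multiplying by (1 + t + t² + t³) gives running coefficients 1,1,2,2,2 for degrees 0…4.
Finally multiplying by (t + t² + t⁵ + t⁶), the product of all factors after the first has coefficients 0,1,2,3,4 for degrees 0…4.
[t⁴] = 1·3 + 1·1 + 1·0 = 4.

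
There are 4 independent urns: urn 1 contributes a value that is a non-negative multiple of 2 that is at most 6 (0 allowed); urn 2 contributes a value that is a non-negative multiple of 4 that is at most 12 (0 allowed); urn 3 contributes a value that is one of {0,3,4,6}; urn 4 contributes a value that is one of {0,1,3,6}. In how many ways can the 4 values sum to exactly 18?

15

The generating function for the choices is (1 + x² + x⁴ + x⁶)·(1 + x⁴ + x⁸ + x¹²)·(1 + x³ + x⁴ + x⁶)·(1 + x + x³ + x⁶); the count is [x¹⁸].
(1 + x² + x⁴ + x⁶) has coefficients 1,0,1,0,1,0,1 for degrees 0…6.
(1 + x⁴ + x⁸ + x¹²) has coefficients 1,0,0,0,1,0,0,0,1,0,0,0,1,0,0,0,0,0,0 for degrees 0…18.
Multiplying by (1 + x³ + x⁴ + x⁶) gives running coefficients 1,0,0,1,2,0,1,1,2,0,1,1,2,0,1,1,1,0,1 for degrees 0…18.
Finally multiplying by (1 + x + x³ + x⁶), the product of all factors after the first has coefficients 1,1,0,2,3,2,3,4,3,4,4,4,4,4,4,4,3,3,4 for degrees 0…18.
[x¹⁸] = 1·4 + 1·3 + 1·4 + 1·4 = 15.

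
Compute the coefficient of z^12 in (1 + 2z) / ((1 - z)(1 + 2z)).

Partial fractions give a closed form: a_n = (1)·1^n.
At n = 12: a_12 = 1.

1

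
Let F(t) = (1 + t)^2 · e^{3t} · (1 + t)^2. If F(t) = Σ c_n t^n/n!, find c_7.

The EGF product rule gives c_7 = Σ_{k_1+k_2+k_3=7} C(7; k_1,k_2,k_3) · ∏ g_i(k_i), where (1+t)^2 gives the falling factorial (2)_k; e^{3t} gives (3)^k; (1+t)^2 gives the falling factorial (2)_k.
g_1(k) for k = 0…7: 1, 2, 2, 0, 0, 0, 0, 0.
g_2(k) for k = 0…7: 1, 3, 9, 27, 81, 243, 729, 2187.
g_3(k) for k = 0…7: 1, 2, 2, 0, 0, 0, 0, 0.
First combine the last two factors: h(k) = Σ_j C(k,j)·g_2(j)·g_3(k−j) for k = 0…7: 1, 5, 23, 99, 405, 1593, 6075, 22599.
c_7 = Σ_k C(7,k)·g_1(k)·h(7−k) = 1·1·22599 + 7·2·6075 + 21·2·1593 = 22599 + 85050 + 66906 = 174555.

174555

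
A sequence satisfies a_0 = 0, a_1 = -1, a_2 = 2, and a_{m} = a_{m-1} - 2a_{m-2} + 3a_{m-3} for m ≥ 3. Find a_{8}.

-27

The ordinary generating function has denominator 1 - z + 2z^2 - 3z^3.
Iterating the recurrence: a_0,…,a_{8} = 0, -1, 2, 4, -3, -5, 13, 14, -27.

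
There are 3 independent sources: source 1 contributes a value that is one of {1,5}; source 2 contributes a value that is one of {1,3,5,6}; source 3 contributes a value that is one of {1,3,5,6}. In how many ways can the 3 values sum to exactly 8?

2

The generating function for the choices is (z + z⁵)·(z + z³ + z⁵ + z⁶)·(z + z³ + z⁵ + z⁶); the count is [z⁸].
(z + z⁵) has coefficients 0,1,0,0,0,1 for degrees 0…5.
(z + z³ + z⁵ + z⁶) has coefficients 0,1,0,1,0,1,1,0,0 for degrees 0…8.
Finally multiplying by (z + z³ + z⁵ + z⁶), the product of all factors after the first has coefficients 0,0,1,0,2,0,3,2,2 for degrees 0…8.
[z⁸] = 1·2 + 1·0 = 2.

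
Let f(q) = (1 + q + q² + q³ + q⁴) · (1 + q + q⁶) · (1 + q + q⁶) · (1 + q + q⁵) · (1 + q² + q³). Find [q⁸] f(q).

(1 + q + q² + q³ + q⁴) has coefficients 1,1,1,1,1 for degrees 0…4.
(1 + q + q⁶) has coefficients 1,1,0,0,0,0,1,0,0 for degrees 0…8.
Multiplying by (1 + q + q⁶) gives running coefficients 1,2,1,0,0,0,2,2,0 for degrees 0…8.
Multiplying by (1 + q + q⁵) gives running coefficients 1,3,3,1,0,1,4,5,2 for degrees 0…8.
Finally multiplying by (1 + q² + q³), the product of all factors after the first has coefficients 1,3,4,5,6,5,5,6,7 for degrees 0…8.
[q⁸] = 1·7 + 1·6 + 1·5 + 1·5 + 1·6 = 29.

29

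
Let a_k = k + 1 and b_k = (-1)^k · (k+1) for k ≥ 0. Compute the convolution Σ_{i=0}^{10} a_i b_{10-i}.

6

This is [x^10] in the product of the two ordinary generating functions.
Σ = 1·11 + 2·(-10) + 3·9 + 4·(-8) + 5·7 + 6·(-6) + 7·5 + 8·(-4) + 9·3 + 10·(-2) + 11·1 = 6.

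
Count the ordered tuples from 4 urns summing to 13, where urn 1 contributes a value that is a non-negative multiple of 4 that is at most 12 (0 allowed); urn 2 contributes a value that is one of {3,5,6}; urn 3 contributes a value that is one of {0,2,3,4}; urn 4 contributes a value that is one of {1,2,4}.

The generating function for the choices is (1 + y^4 + y^8 + y^12)·(y^3 + y^5 + y^6)·(1 + y^2 + y^3 + y^4)·(y + y^2 + y^4); the count is [y^13].
(1 + y^4 + y^8 + y^12) has coefficients 1,0,0,0,1,0,0,0,1,0,0,0,1 for degrees 0…12.
(y^3 + y^5 + y^6) has coefficients 0,0,0,1,0,1,1,0,0,0,0,0,0,0 for degrees 0…13.
Multiplying by (1 + y^2 + y^3 + y^4) gives running coefficients 0,0,0,1,0,2,2,2,2,2,1,0,0,0 for degrees 0…13.
Finally multiplying by (y + y^2 + y^4), the product of all factors after the first has coefficients 0,0,0,0,1,1,2,5,4,6,6,5,3,2 for degrees 0…13.
[y^13] = 1·2 + 1·6 + 1·1 + 1·0 = 9.

9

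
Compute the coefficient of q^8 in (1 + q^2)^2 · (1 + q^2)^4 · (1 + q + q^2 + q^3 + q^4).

50

(1 + q^2)^2 has coefficients 1,0,2,0,1 for degrees 0…4.
(1 + q^2)^4 has coefficients 1,0,4,0,6,0,4,0,1 for degrees 0…8.
Finally multiplying by (1 + q + q^2 + q^3 + q^4), the product of all factors after the first has coefficients 1,1,5,5,11,10,14,10,11 for degrees 0…8.
[q^8] = 1·11 + 2·14 + 1·11 = 50.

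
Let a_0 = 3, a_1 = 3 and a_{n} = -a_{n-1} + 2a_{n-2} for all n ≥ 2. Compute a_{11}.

3

The ordinary generating function has denominator 1 + y - 2y^2.
Iterating the recurrence: a_0,…,a_{11} = 3, 3, 3, 3, 3, 3, 3, 3, 3, 3, 3, 3.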